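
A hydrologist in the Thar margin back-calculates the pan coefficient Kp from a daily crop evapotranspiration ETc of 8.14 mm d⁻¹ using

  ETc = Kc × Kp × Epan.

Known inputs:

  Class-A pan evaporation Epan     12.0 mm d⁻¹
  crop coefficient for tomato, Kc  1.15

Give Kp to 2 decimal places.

ETc = Kc × Kp × Epan  ⇒  Kp = ETc / (Kc × Epan)
Kp = 8.14 / (1.15 × 12.0) = 8.14 / 13.800 = 0.5899

0.59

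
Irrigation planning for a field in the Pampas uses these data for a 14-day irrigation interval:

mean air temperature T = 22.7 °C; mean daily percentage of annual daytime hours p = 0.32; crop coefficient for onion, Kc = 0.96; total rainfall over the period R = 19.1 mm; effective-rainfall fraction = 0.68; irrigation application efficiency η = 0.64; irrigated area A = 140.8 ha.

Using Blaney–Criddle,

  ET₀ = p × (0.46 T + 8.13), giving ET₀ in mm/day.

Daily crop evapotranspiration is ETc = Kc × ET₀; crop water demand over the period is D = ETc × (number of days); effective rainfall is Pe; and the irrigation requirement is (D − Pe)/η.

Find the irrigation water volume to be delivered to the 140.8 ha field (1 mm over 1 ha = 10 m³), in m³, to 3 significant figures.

147000 m³

ET₀ = 0.32 × (0.46 × 22.7 + 8.13) = 0.32 × 18.572 = 5.9430 mm/d
ETc = Kc × ET₀ = 0.96 × 5.9430 = 5.7053 mm/d
Crop demand D = ETc × 14 d = 5.7053 × 14 = 79.874 mm
Pe = 0.68 × 19.1 = 12.988 mm
D − Pe = 79.874 − 12.988 = 66.886 mm
Gross irrigation = 66.886 / 0.64 = 104.509 mm
Volume = 104.509 mm × 140.8 ha × 10 = 147148.7 m³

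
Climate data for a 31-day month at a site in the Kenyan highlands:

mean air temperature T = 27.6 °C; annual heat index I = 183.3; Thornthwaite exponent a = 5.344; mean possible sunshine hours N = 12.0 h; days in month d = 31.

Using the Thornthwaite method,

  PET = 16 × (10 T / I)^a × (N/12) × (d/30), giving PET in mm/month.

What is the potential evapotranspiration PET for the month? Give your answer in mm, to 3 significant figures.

147 mm

10T/I = 10 × 27.6 / 183.3 = 1.5057
(10T/I)^a = 1.5057^5.344 = 8.9091
Uncorrected PET = 16 × 8.9091 = 142.546 mm
Correction = (N/12)(d/30) = (12.0/12)(31/30) = 1.0333
PET = 142.546 × 1.0333 = 147.293 mm/month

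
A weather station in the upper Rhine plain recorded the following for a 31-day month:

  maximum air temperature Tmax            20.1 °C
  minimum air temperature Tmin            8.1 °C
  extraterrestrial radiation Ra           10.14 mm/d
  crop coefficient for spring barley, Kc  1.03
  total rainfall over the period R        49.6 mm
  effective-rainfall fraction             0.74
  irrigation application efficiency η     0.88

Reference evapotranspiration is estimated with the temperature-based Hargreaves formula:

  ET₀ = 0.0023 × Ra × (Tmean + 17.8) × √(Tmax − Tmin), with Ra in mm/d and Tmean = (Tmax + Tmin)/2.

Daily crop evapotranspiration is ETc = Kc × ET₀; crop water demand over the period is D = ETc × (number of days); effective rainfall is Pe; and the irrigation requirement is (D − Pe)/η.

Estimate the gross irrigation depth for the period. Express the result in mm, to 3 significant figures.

51.8 mm

Tmean = (20.1 + 8.1)/2 = 14.10 °C
ET₀ = 0.0023 × 10.14 × (14.10 + 17.8) × √12.0 = 0.0023 × 10.14 × 31.90 × 3.4641 = 2.5772 mm/d
ETc = Kc × ET₀ = 1.03 × 2.5772 = 2.6545 mm/d
Crop demand D = ETc × 31 d = 2.6545 × 31 = 82.290 mm
Pe = 0.74 × 49.6 = 36.704 mm
D − Pe = 82.290 − 36.704 = 45.586 mm
Gross irrigation = 45.586 / 0.88 = 51.802 mm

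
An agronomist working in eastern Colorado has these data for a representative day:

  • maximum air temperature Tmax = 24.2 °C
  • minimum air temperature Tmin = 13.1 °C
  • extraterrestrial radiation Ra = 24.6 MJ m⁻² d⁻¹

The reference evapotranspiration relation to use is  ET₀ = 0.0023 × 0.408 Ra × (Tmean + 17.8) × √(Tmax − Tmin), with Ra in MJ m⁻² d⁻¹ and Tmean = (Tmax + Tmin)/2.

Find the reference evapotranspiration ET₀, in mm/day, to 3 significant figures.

Tmean = (24.2 + 13.1)/2 = 18.65 °C
0.408 Ra = 0.408 × 24.6 = 10.0368 mm/d equivalent
ET₀ = 0.0023 × 10.0368 × (18.65 + 17.8) × √11.1 = 0.0023 × 10.0368 × 36.45 × 3.3317 = 2.8034 mm/d

2.80 mm/day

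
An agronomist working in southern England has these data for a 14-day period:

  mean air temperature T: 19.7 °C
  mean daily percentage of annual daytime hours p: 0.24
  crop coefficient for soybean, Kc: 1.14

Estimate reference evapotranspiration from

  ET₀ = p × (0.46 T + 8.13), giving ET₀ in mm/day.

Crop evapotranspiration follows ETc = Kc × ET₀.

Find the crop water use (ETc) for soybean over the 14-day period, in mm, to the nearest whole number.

66 mm

ET₀ = 0.24 × (0.46 × 19.7 + 8.13) = 0.24 × 17.192 = 4.1261 mm/d
ETc = Kc × ET₀ = 1.14 × 4.1261 = 4.7038 mm/d
Over 14 days: 4.7038 × 14 = 65.853 mm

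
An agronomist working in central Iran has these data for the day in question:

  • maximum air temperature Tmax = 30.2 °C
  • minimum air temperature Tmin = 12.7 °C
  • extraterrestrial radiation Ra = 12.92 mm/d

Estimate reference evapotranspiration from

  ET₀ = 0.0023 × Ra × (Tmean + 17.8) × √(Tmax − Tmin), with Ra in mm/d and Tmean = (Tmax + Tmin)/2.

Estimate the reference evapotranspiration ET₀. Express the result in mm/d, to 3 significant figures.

Tmean = (30.2 + 12.7)/2 = 21.45 °C
ET₀ = 0.0023 × 12.92 × (21.45 + 17.8) × √17.5 = 0.0023 × 12.92 × 39.25 × 4.1833 = 4.8792 mm/d

4.88 mm/d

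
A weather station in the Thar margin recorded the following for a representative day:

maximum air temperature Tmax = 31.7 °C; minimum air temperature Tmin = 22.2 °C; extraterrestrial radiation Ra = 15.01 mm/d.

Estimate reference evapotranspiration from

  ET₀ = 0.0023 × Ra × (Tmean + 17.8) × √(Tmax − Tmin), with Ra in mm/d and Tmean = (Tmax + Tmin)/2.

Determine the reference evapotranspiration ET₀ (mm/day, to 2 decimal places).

4.76 mm/day

Tmean = (31.7 + 22.2)/2 = 26.95 °C
ET₀ = 0.0023 × 15.01 × (26.95 + 17.8) × √9.5 = 0.0023 × 15.01 × 44.75 × 3.0822 = 4.7617 mm/d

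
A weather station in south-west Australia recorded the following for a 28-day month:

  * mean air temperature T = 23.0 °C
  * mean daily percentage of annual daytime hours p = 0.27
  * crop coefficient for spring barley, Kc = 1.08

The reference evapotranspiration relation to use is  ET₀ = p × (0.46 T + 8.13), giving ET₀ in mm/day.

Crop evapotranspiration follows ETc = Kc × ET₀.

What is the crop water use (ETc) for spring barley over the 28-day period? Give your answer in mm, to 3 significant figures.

153 mm

ET₀ = 0.27 × (0.46 × 23.0 + 8.13) = 0.27 × 18.710 = 5.0517 mm/d
ETc = Kc × ET₀ = 1.08 × 5.0517 = 5.4558 mm/d
Over 28 days: 5.4558 × 28 = 152.762 mm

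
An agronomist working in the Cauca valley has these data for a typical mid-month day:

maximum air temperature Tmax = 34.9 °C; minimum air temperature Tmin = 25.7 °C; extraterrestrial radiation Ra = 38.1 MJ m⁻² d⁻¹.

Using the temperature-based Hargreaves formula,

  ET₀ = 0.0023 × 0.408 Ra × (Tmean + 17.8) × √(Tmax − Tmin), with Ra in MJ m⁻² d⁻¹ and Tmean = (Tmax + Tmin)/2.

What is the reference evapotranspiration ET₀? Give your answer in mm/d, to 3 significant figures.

Tmean = (34.9 + 25.7)/2 = 30.30 °C
0.408 Ra = 0.408 × 38.1 = 15.5448 mm/d equivalent
ET₀ = 0.0023 × 15.5448 × (30.30 + 17.8) × √9.2 = 0.0023 × 15.5448 × 48.10 × 3.0332 = 5.2163 mm/d

5.22 mm/d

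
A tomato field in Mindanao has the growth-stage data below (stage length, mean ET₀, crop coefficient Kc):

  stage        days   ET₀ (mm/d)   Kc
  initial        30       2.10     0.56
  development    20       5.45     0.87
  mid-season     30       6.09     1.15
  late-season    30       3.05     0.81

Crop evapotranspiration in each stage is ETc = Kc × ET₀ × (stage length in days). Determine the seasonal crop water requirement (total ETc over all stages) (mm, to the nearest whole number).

initial: 0.56 × 2.10 × 30 = 35.28 mm
development: 0.87 × 5.45 × 20 = 94.83 mm
mid-season: 1.15 × 6.09 × 30 = 210.11 mm
late-season: 0.81 × 3.05 × 30 = 74.12 mm
Seasonal total = 414.34 mm

414 mm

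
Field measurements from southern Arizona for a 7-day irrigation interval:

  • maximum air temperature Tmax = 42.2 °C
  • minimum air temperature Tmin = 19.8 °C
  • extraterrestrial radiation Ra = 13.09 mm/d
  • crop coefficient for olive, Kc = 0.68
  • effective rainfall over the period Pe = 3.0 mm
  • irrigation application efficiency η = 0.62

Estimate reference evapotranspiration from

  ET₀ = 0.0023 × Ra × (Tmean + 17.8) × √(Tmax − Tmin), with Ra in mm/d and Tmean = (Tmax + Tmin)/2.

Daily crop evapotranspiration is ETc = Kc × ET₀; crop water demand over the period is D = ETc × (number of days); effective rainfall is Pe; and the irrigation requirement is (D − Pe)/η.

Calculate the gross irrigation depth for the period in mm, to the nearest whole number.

Tmean = (42.2 + 19.8)/2 = 31.00 °C
ET₀ = 0.0023 × 13.09 × (31.00 + 17.8) × √22.4 = 0.0023 × 13.09 × 48.80 × 4.7329 = 6.9537 mm/d
ETc = Kc × ET₀ = 0.68 × 6.9537 = 4.7285 mm/d
Crop demand D = ETc × 7 d = 4.7285 × 7 = 33.100 mm
D − Pe = 33.100 − 3.0 = 30.100 mm
Gross irrigation = 30.100 / 0.62 = 48.548 mm

49 mm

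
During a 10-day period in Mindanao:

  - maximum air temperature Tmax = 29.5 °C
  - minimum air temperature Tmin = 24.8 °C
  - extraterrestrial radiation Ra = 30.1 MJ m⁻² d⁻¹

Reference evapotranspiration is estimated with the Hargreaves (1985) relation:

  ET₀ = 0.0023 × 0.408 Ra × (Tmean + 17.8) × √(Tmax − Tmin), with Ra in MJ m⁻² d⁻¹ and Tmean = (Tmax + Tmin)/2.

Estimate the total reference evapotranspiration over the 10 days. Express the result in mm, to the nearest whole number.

Tmean = (29.5 + 24.8)/2 = 27.15 °C
0.408 Ra = 0.408 × 30.1 = 12.2808 mm/d equivalent
ET₀ = 0.0023 × 12.2808 × (27.15 + 17.8) × √4.7 = 0.0023 × 12.2808 × 44.95 × 2.1679 = 2.7525 mm/d
Over 10 days: 2.7525 × 10 = 27.525 mm

28 mm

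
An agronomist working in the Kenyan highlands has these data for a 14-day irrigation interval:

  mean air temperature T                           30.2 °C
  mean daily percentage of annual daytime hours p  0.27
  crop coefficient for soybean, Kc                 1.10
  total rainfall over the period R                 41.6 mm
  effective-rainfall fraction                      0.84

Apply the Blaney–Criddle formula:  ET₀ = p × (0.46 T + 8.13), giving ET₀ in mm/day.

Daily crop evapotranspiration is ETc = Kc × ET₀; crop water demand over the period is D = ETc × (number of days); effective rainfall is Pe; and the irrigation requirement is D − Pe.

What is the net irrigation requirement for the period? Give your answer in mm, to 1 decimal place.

56.6 mm

ET₀ = 0.27 × (0.46 × 30.2 + 8.13) = 0.27 × 22.022 = 5.9459 mm/d
ETc = Kc × ET₀ = 1.10 × 5.9459 = 6.5405 mm/d
Crop demand D = ETc × 14 d = 6.5405 × 14 = 91.567 mm
Pe = 0.84 × 41.6 = 34.944 mm
D − Pe = 91.567 − 34.944 = 56.623 mm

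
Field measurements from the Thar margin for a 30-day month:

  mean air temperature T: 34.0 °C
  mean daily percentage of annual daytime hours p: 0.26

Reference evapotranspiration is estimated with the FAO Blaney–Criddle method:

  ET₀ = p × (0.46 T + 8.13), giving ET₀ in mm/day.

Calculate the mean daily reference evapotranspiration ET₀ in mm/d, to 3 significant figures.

6.18 mm/d

ET₀ = 0.26 × (0.46 × 34.0 + 8.13) = 0.26 × 23.770 = 6.1802 mm/d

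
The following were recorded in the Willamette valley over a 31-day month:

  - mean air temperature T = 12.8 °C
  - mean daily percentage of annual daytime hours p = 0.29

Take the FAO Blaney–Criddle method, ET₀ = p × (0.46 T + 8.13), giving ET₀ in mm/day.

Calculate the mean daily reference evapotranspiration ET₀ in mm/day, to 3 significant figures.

4.07 mm/day

ET₀ = 0.29 × (0.46 × 12.8 + 8.13) = 0.29 × 14.018 = 4.0652 mm/d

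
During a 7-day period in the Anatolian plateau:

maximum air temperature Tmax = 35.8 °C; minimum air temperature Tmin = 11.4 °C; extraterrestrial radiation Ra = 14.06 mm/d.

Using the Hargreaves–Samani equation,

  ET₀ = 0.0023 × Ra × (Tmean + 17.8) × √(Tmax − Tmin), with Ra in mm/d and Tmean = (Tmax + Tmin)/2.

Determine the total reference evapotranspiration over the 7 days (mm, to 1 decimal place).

Tmean = (35.8 + 11.4)/2 = 23.60 °C
ET₀ = 0.0023 × 14.06 × (23.60 + 17.8) × √24.4 = 0.0023 × 14.06 × 41.40 × 4.9396 = 6.6131 mm/d
Over 7 days: 6.6131 × 7 = 46.292 mm

46.3 mm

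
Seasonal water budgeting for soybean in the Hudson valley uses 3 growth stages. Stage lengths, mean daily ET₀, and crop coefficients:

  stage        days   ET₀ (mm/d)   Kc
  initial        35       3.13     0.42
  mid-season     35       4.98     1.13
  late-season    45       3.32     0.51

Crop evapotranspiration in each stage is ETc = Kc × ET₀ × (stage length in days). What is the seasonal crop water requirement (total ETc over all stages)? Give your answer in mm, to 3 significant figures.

initial: 0.42 × 3.13 × 35 = 46.01 mm
mid-season: 1.13 × 4.98 × 35 = 196.96 mm
late-season: 0.51 × 3.32 × 45 = 76.19 mm
Seasonal total = 319.16 mm

319 mm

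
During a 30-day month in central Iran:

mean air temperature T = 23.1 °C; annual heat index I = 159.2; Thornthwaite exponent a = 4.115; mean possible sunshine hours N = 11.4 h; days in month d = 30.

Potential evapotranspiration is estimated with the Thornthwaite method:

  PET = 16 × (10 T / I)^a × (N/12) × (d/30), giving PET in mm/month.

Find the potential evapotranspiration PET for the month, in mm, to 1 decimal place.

10T/I = 10 × 23.1 / 159.2 = 1.4510
(10T/I)^a = 1.4510^4.115 = 4.6266
Uncorrected PET = 16 × 4.6266 = 74.026 mm
Correction = (N/12)(d/30) = (11.4/12)(30/30) = 0.9500
PET = 74.026 × 0.9500 = 70.325 mm/month

70.3 mm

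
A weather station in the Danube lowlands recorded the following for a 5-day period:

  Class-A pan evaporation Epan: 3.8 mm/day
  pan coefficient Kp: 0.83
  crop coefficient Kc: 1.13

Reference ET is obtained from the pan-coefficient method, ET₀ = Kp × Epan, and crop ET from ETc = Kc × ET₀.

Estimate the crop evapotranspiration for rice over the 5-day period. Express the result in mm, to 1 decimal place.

ET₀ = 0.83 × 3.8 = 3.1540 mm/d
ETc = Kc × ET₀ = 1.13 × 3.1540 = 3.5640 mm/d
Over 5 days: 3.5640 × 5 = 17.820 mm

17.8 mm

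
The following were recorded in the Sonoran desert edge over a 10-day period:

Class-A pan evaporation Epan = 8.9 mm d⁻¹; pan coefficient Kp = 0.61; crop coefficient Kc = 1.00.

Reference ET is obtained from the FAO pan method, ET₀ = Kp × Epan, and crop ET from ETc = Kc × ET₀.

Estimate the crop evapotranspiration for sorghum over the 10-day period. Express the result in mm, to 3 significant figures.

54.3 mm

ET₀ = 0.61 × 8.9 = 5.4290 mm/d
ETc = Kc × ET₀ = 1.00 × 5.4290 = 5.4290 mm/d
Over 10 days: 5.4290 × 10 = 54.290 mm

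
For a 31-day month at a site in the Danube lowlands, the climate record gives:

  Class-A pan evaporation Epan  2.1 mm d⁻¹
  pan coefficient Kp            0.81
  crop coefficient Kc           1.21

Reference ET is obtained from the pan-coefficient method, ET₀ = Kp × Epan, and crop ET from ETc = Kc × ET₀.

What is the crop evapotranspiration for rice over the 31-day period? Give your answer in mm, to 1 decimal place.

63.8 mm

ET₀ = 0.81 × 2.1 = 1.7010 mm/d
ETc = Kc × ET₀ = 1.21 × 1.7010 = 2.0582 mm/d
Over 31 days: 2.0582 × 31 = 63.804 mm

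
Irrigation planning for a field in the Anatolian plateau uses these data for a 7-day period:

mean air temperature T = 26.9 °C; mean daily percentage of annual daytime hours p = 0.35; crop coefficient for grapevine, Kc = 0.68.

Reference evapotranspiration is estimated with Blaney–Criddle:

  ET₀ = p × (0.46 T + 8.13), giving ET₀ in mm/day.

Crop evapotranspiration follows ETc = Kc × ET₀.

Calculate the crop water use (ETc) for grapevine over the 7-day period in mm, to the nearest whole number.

ET₀ = 0.35 × (0.46 × 26.9 + 8.13) = 0.35 × 20.504 = 7.1764 mm/d
ETc = Kc × ET₀ = 0.68 × 7.1764 = 4.8800 mm/d
Over 7 days: 4.8800 × 7 = 34.160 mm

34 mm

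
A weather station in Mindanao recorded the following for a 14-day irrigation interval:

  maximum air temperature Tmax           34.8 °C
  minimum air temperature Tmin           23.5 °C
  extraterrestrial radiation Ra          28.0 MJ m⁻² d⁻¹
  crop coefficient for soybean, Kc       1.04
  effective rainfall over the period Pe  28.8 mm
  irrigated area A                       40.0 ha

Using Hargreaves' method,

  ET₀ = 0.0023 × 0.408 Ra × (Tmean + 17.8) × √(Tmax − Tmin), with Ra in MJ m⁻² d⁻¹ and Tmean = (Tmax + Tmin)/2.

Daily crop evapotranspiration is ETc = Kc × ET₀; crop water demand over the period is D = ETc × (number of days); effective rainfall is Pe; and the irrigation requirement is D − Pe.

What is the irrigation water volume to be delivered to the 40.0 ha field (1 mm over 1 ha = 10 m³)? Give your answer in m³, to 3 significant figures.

12600 m³

Tmean = (34.8 + 23.5)/2 = 29.15 °C
0.408 Ra = 0.408 × 28.0 = 11.4240 mm/d equivalent
ET₀ = 0.0023 × 11.4240 × (29.15 + 17.8) × √11.3 = 0.0023 × 11.4240 × 46.95 × 3.3615 = 4.1468 mm/d
ETc = Kc × ET₀ = 1.04 × 4.1468 = 4.3127 mm/d
Crop demand D = ETc × 14 d = 4.3127 × 14 = 60.378 mm
D − Pe = 60.378 − 28.8 = 31.578 mm
Volume = 31.578 mm × 40.0 ha × 10 = 12631.2 m³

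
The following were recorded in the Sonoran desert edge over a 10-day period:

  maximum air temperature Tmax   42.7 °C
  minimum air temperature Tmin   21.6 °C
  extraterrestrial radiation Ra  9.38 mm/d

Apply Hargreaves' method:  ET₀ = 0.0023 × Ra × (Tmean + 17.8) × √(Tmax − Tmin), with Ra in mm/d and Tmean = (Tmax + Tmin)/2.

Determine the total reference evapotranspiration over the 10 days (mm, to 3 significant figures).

49.5 mm

Tmean = (42.7 + 21.6)/2 = 32.15 °C
ET₀ = 0.0023 × 9.38 × (32.15 + 17.8) × √21.1 = 0.0023 × 9.38 × 49.95 × 4.5935 = 4.9501 mm/d
Over 10 days: 4.9501 × 10 = 49.501 mm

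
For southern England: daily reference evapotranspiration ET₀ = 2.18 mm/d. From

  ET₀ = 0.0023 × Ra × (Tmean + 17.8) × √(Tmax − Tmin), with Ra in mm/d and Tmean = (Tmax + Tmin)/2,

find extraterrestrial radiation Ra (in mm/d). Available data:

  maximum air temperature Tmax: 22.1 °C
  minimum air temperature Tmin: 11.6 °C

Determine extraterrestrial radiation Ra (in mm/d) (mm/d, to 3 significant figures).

Tmean = 16.85 °C; √ΔT = 3.2404
Ra = ET₀ / [0.0023 × (Tmean+17.8) × √ΔT] = 2.18 / (0.0023 × 34.65 × 3.2404) = 8.442 mm/d

8.44 mm/d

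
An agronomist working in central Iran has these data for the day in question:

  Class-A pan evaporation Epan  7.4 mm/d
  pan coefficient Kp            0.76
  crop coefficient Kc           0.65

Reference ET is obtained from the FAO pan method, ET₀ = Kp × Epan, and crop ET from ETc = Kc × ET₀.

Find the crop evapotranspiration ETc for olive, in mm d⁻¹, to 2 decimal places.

3.66 mm d⁻¹

ET₀ = 0.76 × 7.4 = 5.6240 mm/d
ETc = Kc × ET₀ = 0.65 × 5.6240 = 3.6556 mm/d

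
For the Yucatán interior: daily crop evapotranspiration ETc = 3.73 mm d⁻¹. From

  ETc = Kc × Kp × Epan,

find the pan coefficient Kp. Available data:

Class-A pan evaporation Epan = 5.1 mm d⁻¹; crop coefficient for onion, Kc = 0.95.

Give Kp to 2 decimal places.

ETc = Kc × Kp × Epan  ⇒  Kp = ETc / (Kc × Epan)
Kp = 3.73 / (0.95 × 5.1) = 3.73 / 4.845 = 0.7699

0.77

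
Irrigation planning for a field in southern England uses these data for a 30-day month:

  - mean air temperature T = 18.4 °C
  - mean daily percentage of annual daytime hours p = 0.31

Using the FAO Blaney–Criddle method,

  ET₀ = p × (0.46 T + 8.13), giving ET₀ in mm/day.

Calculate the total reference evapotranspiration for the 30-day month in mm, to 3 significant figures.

ET₀ = 0.31 × (0.46 × 18.4 + 8.13) = 0.31 × 16.594 = 5.1441 mm/d
Monthly total = 5.1441 × 30 = 154.323 mm

154 mm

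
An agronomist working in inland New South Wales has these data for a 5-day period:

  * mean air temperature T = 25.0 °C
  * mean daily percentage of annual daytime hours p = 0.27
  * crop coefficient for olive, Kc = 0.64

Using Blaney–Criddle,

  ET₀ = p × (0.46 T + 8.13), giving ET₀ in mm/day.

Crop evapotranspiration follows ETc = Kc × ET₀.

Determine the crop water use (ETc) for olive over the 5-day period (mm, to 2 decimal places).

ET₀ = 0.27 × (0.46 × 25.0 + 8.13) = 0.27 × 19.630 = 5.3001 mm/d
ETc = Kc × ET₀ = 0.64 × 5.3001 = 3.3921 mm/d
Over 5 days: 3.3921 × 5 = 16.961 mm

16.96 mm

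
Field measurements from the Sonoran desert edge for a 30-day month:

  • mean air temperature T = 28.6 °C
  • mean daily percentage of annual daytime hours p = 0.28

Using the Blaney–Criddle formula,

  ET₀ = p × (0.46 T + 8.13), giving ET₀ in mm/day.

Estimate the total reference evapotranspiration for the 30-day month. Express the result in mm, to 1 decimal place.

178.8 mm

ET₀ = 0.28 × (0.46 × 28.6 + 8.13) = 0.28 × 21.286 = 5.9601 mm/d
Monthly total = 5.9601 × 30 = 178.803 mm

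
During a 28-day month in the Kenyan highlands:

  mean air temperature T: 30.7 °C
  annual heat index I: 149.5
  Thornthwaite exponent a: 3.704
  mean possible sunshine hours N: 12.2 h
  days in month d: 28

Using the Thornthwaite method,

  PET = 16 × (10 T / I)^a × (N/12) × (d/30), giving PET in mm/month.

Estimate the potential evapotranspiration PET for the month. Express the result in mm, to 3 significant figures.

218 mm

10T/I = 10 × 30.7 / 149.5 = 2.0535
(10T/I)^a = 2.0535^3.704 = 14.3708
Uncorrected PET = 16 × 14.3708 = 229.933 mm
Correction = (N/12)(d/30) = (12.2/12)(28/30) = 0.9489
PET = 229.933 × 0.9489 = 218.183 mm/month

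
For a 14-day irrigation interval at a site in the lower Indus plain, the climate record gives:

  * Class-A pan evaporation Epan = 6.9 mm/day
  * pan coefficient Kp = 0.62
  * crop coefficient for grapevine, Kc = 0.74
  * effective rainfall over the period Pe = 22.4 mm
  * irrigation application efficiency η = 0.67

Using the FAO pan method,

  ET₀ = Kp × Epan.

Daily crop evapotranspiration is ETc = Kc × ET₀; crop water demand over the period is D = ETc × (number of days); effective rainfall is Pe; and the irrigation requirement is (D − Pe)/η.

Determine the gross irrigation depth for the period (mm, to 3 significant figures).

ET₀ = 0.62 × 6.9 = 4.2780 mm/d
ETc = Kc × ET₀ = 0.74 × 4.2780 = 3.1657 mm/d
Crop demand D = ETc × 14 d = 3.1657 × 14 = 44.320 mm
D − Pe = 44.320 − 22.4 = 21.920 mm
Gross irrigation = 21.920 / 0.67 = 32.716 mm

32.7 mm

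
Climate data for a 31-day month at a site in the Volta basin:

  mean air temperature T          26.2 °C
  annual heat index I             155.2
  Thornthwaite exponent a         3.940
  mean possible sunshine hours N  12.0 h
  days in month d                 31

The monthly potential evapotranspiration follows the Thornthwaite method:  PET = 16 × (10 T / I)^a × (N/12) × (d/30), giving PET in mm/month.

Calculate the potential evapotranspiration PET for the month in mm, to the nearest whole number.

130 mm

10T/I = 10 × 26.2 / 155.2 = 1.6881
(10T/I)^a = 1.6881^3.940 = 7.8695
Uncorrected PET = 16 × 7.8695 = 125.912 mm
Correction = (N/12)(d/30) = (12.0/12)(31/30) = 1.0333
PET = 125.912 × 1.0333 = 130.105 mm/month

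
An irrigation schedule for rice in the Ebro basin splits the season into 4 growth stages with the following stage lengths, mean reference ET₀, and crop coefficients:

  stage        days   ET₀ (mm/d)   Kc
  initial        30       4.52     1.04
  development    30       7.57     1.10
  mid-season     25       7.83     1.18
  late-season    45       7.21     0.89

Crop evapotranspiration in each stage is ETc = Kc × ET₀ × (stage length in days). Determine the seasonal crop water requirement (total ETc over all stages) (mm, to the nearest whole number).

911 mm

initial: 1.04 × 4.52 × 30 = 141.02 mm
development: 1.10 × 7.57 × 30 = 249.81 mm
mid-season: 1.18 × 7.83 × 25 = 230.99 mm
late-season: 0.89 × 7.21 × 45 = 288.76 mm
Seasonal total = 910.58 mm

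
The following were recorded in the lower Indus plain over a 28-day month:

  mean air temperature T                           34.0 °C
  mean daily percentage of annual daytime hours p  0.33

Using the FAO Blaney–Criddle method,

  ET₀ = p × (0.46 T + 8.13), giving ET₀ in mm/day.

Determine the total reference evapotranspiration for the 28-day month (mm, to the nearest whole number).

ET₀ = 0.33 × (0.46 × 34.0 + 8.13) = 0.33 × 23.770 = 7.8441 mm/d
Monthly total = 7.8441 × 28 = 219.635 mm

220 mm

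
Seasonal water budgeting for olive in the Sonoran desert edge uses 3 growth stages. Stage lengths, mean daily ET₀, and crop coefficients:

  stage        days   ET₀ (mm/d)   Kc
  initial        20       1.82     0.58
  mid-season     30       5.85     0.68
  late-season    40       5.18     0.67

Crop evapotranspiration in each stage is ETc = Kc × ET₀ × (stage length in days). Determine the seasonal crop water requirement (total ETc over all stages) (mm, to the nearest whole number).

initial: 0.58 × 1.82 × 20 = 21.11 mm
mid-season: 0.68 × 5.85 × 30 = 119.34 mm
late-season: 0.67 × 5.18 × 40 = 138.82 mm
Seasonal total = 279.27 mm

279 mm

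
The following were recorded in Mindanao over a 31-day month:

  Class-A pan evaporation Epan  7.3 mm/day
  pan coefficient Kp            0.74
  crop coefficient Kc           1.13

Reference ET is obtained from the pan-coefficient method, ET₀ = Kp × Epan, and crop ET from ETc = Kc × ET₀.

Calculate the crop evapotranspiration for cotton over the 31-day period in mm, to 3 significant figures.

189 mm

ET₀ = 0.74 × 7.3 = 5.4020 mm/d
ETc = Kc × ET₀ = 1.13 × 5.4020 = 6.1043 mm/d
Over 31 days: 6.1043 × 31 = 189.233 mm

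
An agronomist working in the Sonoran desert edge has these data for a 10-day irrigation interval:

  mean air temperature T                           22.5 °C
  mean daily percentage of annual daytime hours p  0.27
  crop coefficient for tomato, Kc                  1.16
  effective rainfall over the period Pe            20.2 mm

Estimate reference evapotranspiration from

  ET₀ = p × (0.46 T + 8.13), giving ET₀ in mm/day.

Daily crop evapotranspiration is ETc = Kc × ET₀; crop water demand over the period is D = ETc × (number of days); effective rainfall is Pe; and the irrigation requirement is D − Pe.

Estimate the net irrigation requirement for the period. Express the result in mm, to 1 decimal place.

37.7 mm

ET₀ = 0.27 × (0.46 × 22.5 + 8.13) = 0.27 × 18.480 = 4.9896 mm/d
ETc = Kc × ET₀ = 1.16 × 4.9896 = 5.7879 mm/d
Crop demand D = ETc × 10 d = 5.7879 × 10 = 57.879 mm
D − Pe = 57.879 − 20.2 = 37.679 mm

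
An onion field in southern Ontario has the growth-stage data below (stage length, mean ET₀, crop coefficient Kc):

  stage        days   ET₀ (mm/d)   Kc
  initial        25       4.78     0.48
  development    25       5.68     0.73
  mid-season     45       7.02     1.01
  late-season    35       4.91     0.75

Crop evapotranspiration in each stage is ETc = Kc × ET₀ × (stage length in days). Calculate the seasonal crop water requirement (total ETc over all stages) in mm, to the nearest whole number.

609 mm

initial: 0.48 × 4.78 × 25 = 57.36 mm
development: 0.73 × 5.68 × 25 = 103.66 mm
mid-season: 1.01 × 7.02 × 45 = 319.06 mm
late-season: 0.75 × 4.91 × 35 = 128.89 mm
Seasonal total = 608.97 mm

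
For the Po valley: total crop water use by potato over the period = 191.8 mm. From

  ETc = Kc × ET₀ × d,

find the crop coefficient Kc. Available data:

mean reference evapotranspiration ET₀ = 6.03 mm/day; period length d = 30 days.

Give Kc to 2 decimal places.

ETc = Kc × ET₀ × d  ⇒  Kc = ETc / (ET₀ × d)
Kc = 191.8 / (6.03 × 30) = 191.8 / 180.90 = 1.0603

1.06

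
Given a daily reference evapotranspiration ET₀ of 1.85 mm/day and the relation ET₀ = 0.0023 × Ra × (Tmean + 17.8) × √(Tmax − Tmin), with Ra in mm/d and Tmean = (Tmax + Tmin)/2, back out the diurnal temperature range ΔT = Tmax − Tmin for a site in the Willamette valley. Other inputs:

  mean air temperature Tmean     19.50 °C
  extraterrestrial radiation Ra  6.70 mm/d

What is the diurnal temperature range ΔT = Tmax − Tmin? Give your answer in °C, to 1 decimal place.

10.4 °C

√ΔT = ET₀ / [0.0023 × Ra × (Tmean+17.8)] = 1.85 / (0.0023 × 6.70 × 37.30) = 3.2185
ΔT = 3.2185² = 10.359 °C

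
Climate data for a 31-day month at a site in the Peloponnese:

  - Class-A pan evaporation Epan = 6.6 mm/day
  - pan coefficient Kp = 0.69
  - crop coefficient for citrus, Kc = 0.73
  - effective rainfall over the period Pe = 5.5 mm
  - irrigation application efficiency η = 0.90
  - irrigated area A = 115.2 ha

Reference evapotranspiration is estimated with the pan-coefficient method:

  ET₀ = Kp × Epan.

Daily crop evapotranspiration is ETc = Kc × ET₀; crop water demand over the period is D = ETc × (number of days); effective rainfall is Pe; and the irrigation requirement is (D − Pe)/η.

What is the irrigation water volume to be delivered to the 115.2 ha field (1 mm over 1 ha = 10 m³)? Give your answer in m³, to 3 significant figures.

125000 m³

ET₀ = 0.69 × 6.6 = 4.5540 mm/d
ETc = Kc × ET₀ = 0.73 × 4.5540 = 3.3244 mm/d
Crop demand D = ETc × 31 d = 3.3244 × 31 = 103.056 mm
D − Pe = 103.056 − 5.5 = 97.556 mm
Gross irrigation = 97.556 / 0.90 = 108.396 mm
Volume = 108.396 mm × 115.2 ha × 10 = 124872.2 m³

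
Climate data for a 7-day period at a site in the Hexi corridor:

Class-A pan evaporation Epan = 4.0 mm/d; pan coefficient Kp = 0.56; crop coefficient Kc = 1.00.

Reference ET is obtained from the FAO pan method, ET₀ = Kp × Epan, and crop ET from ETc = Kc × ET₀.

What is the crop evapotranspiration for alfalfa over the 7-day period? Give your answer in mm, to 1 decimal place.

15.7 mm

ET₀ = 0.56 × 4.0 = 2.2400 mm/d
ETc = Kc × ET₀ = 1.00 × 2.2400 = 2.2400 mm/d
Over 7 days: 2.2400 × 7 = 15.680 mm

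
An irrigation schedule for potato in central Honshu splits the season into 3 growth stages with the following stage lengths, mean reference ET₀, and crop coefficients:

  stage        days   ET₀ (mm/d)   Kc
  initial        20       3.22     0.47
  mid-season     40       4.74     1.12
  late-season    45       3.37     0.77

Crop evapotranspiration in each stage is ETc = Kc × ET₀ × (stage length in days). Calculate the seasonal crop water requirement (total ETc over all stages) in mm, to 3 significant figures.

initial: 0.47 × 3.22 × 20 = 30.27 mm
mid-season: 1.12 × 4.74 × 40 = 212.35 mm
late-season: 0.77 × 3.37 × 45 = 116.77 mm
Seasonal total = 359.39 mm

359 mm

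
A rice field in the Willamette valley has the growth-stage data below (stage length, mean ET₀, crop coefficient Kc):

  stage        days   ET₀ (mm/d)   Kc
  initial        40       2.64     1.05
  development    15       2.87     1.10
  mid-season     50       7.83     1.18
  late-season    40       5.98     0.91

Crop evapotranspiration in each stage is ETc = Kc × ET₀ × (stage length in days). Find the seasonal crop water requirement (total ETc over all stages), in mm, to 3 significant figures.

838 mm

initial: 1.05 × 2.64 × 40 = 110.88 mm
development: 1.10 × 2.87 × 15 = 47.36 mm
mid-season: 1.18 × 7.83 × 50 = 461.97 mm
late-season: 0.91 × 5.98 × 40 = 217.67 mm
Seasonal total = 837.88 mm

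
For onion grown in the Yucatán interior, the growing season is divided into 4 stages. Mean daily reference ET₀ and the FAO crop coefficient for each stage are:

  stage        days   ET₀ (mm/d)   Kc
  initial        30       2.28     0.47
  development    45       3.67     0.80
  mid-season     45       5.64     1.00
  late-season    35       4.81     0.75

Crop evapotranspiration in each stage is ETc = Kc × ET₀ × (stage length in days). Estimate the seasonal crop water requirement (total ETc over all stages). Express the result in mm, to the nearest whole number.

initial: 0.47 × 2.28 × 30 = 32.15 mm
development: 0.80 × 3.67 × 45 = 132.12 mm
mid-season: 1.00 × 5.64 × 45 = 253.80 mm
late-season: 0.75 × 4.81 × 35 = 126.26 mm
Seasonal total = 544.33 mm

544 mm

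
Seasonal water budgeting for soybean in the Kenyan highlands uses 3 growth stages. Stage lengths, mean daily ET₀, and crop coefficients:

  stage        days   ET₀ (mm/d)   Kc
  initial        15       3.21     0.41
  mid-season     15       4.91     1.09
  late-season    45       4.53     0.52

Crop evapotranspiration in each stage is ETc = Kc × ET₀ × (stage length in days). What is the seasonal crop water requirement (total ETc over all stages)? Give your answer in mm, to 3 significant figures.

206 mm

initial: 0.41 × 3.21 × 15 = 19.74 mm
mid-season: 1.09 × 4.91 × 15 = 80.28 mm
late-season: 0.52 × 4.53 × 45 = 106.00 mm
Seasonal total = 206.02 mm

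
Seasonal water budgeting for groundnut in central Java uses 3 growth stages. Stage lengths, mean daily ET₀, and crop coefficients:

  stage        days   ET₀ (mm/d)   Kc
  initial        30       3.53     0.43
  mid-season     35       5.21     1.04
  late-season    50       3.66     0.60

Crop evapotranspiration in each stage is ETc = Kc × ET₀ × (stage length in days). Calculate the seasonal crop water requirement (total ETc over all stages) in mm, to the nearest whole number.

initial: 0.43 × 3.53 × 30 = 45.54 mm
mid-season: 1.04 × 5.21 × 35 = 189.64 mm
late-season: 0.60 × 3.66 × 50 = 109.80 mm
Seasonal total = 344.98 mm

345 mm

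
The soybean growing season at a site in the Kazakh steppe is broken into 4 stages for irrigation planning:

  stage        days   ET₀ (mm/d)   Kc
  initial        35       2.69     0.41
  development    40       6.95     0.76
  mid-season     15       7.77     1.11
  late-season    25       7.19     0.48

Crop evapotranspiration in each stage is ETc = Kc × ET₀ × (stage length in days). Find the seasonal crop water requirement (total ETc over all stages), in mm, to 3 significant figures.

initial: 0.41 × 2.69 × 35 = 38.60 mm
development: 0.76 × 6.95 × 40 = 211.28 mm
mid-season: 1.11 × 7.77 × 15 = 129.37 mm
late-season: 0.48 × 7.19 × 25 = 86.28 mm
Seasonal total = 465.53 mm

466 mm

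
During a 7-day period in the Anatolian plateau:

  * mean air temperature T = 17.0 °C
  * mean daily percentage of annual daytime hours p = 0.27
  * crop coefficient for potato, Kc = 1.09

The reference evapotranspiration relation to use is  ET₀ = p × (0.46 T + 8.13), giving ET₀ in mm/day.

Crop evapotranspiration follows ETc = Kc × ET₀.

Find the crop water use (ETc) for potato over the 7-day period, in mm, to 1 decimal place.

32.9 mm

ET₀ = 0.27 × (0.46 × 17.0 + 8.13) = 0.27 × 15.950 = 4.3065 mm/d
ETc = Kc × ET₀ = 1.09 × 4.3065 = 4.6941 mm/d
Over 7 days: 4.6941 × 7 = 32.859 mm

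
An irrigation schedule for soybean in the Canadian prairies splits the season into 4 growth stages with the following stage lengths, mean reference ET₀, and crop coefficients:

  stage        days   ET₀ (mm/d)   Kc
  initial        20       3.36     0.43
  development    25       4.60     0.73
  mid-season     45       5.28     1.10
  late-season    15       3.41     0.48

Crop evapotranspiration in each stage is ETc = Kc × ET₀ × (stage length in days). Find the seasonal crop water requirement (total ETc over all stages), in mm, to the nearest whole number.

initial: 0.43 × 3.36 × 20 = 28.90 mm
development: 0.73 × 4.60 × 25 = 83.95 mm
mid-season: 1.10 × 5.28 × 45 = 261.36 mm
late-season: 0.48 × 3.41 × 15 = 24.55 mm
Seasonal total = 398.76 mm

399 mm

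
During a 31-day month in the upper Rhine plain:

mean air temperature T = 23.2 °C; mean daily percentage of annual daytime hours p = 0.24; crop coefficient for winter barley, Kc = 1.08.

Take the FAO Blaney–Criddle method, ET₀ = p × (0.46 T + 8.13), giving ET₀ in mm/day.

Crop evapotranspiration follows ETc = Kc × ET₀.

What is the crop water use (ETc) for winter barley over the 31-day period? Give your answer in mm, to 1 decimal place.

ET₀ = 0.24 × (0.46 × 23.2 + 8.13) = 0.24 × 18.802 = 4.5125 mm/d
ETc = Kc × ET₀ = 1.08 × 4.5125 = 4.8735 mm/d
Over 31 days: 4.8735 × 31 = 151.079 mm

151.1 mm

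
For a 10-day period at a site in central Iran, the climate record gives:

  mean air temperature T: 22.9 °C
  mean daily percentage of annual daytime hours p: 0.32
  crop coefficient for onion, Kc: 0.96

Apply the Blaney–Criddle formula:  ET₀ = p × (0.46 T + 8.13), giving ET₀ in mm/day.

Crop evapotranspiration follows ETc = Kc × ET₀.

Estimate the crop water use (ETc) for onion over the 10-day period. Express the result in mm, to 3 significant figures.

ET₀ = 0.32 × (0.46 × 22.9 + 8.13) = 0.32 × 18.664 = 5.9725 mm/d
ETc = Kc × ET₀ = 0.96 × 5.9725 = 5.7336 mm/d
Over 10 days: 5.7336 × 10 = 57.336 mm

57.3 mm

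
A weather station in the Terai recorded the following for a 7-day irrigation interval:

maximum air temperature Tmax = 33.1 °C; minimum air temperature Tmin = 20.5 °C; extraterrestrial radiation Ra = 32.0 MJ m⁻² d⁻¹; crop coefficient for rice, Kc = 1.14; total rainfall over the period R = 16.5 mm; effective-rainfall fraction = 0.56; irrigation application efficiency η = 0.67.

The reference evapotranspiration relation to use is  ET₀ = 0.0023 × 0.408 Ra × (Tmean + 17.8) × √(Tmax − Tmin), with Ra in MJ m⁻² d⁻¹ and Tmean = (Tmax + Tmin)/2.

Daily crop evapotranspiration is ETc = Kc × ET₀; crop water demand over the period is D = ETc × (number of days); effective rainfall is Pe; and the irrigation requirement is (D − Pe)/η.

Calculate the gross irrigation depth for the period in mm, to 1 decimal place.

42.8 mm

Tmean = (33.1 + 20.5)/2 = 26.80 °C
0.408 Ra = 0.408 × 32.0 = 13.0560 mm/d equivalent
ET₀ = 0.0023 × 13.0560 × (26.80 + 17.8) × √12.6 = 0.0023 × 13.0560 × 44.60 × 3.5496 = 4.7539 mm/d
ETc = Kc × ET₀ = 1.14 × 4.7539 = 5.4194 mm/d
Crop demand D = ETc × 7 d = 5.4194 × 7 = 37.936 mm
Pe = 0.56 × 16.5 = 9.240 mm
D − Pe = 37.936 − 9.240 = 28.696 mm
Gross irrigation = 28.696 / 0.67 = 42.830 mm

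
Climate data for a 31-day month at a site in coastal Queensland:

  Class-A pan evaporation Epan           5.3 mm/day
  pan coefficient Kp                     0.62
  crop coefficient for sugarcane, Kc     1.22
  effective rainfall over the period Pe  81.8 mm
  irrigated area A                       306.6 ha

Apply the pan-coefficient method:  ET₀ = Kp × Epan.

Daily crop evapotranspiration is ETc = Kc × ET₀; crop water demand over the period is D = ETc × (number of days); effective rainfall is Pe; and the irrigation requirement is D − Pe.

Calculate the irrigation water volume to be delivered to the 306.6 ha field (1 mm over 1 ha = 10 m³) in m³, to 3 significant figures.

ET₀ = 0.62 × 5.3 = 3.2860 mm/d
ETc = Kc × ET₀ = 1.22 × 3.2860 = 4.0089 mm/d
Crop demand D = ETc × 31 d = 4.0089 × 31 = 124.276 mm
D − Pe = 124.276 − 81.8 = 42.476 mm
Volume = 42.476 mm × 306.6 ha × 10 = 130231.4 m³

130000 m³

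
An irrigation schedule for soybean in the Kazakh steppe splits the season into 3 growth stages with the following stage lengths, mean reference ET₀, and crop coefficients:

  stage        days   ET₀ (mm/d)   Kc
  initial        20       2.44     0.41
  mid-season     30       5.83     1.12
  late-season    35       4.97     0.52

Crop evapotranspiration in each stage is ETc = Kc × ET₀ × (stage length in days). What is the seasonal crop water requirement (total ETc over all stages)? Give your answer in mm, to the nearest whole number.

initial: 0.41 × 2.44 × 20 = 20.01 mm
mid-season: 1.12 × 5.83 × 30 = 195.89 mm
late-season: 0.52 × 4.97 × 35 = 90.45 mm
Seasonal total = 306.35 mm

306 mm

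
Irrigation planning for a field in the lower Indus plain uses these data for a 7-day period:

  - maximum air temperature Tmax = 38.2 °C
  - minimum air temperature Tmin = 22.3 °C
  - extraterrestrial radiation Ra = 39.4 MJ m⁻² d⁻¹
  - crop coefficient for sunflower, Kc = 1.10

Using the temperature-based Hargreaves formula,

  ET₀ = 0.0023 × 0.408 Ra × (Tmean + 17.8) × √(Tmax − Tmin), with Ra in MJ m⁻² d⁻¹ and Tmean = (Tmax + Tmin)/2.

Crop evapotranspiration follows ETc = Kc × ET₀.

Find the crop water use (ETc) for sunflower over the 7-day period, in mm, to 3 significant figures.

Tmean = (38.2 + 22.3)/2 = 30.25 °C
0.408 Ra = 0.408 × 39.4 = 16.0752 mm/d equivalent
ET₀ = 0.0023 × 16.0752 × (30.25 + 17.8) × √15.9 = 0.0023 × 16.0752 × 48.05 × 3.9875 = 7.0840 mm/d
ETc = Kc × ET₀ = 1.10 × 7.0840 = 7.7924 mm/d
Over 7 days: 7.7924 × 7 = 54.547 mm

54.5 mm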